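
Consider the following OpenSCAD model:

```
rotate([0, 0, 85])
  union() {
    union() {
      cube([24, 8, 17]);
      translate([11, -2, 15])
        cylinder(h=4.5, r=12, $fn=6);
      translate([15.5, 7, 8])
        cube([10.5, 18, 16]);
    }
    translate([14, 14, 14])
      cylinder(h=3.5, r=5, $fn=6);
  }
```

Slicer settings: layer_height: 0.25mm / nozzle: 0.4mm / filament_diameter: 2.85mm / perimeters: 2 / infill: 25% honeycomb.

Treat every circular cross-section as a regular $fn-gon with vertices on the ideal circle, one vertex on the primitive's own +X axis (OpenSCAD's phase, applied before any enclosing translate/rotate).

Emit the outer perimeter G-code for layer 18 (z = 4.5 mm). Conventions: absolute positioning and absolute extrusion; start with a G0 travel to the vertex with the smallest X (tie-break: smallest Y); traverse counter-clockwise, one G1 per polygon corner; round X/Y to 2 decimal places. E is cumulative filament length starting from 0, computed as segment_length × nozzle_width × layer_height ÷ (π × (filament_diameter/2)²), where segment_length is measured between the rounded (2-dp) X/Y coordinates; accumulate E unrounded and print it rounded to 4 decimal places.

G0 X-7.97 Y0.70 Z4.50
G1 X0.00 Y0.00 E0.1254
G1 X2.09 Y23.91 E0.5016
G1 X-5.88 Y24.61 E0.6271
G1 X-7.97 Y0.70 E1.0033

At z = 4.5 mm: the 24×8 cube contributes its full rectangle; the cylinder at (11, -2) does not reach this height (z outside [15, 19.5]); the cube at (15.5, 7) is absent (z outside [8, 24]); Merging all regions: only the 24×8 cube is present, so the union is just that shape — 1 connected region; the cylinder at (14, 14) is not intersected at this z (z outside [14, 17.5]); Taking the union: only that combined region is present, so the union is just that shape — 1 connected region; (rotated 85° about Z; rotation is an isometry so areas/perimeters/island counts are preserved). The outline is a single polygon with 4 vertices. Extrusion per mm of travel: 0.4 × 0.25 / (π × 1.425²) = 0.015675. Accumulating E over each segment gives final E = 1.0033.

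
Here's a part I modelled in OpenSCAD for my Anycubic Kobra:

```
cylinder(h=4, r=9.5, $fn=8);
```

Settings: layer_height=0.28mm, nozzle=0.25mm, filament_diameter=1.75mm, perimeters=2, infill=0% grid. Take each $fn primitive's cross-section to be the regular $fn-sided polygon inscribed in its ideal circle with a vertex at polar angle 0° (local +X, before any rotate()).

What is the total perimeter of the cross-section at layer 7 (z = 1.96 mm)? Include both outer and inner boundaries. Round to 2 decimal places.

At z = 1.96 mm: the r=9.5 cylinder gives a regular 8-gon of circumradius 9.5 (constant along its height) (perimeter = 2·8·9.500·sin(180°/8) = 58.17 mm). Overall, the cross-section is a single solid region. Total boundary length (outer) = 58.17 mm.

58.17 mm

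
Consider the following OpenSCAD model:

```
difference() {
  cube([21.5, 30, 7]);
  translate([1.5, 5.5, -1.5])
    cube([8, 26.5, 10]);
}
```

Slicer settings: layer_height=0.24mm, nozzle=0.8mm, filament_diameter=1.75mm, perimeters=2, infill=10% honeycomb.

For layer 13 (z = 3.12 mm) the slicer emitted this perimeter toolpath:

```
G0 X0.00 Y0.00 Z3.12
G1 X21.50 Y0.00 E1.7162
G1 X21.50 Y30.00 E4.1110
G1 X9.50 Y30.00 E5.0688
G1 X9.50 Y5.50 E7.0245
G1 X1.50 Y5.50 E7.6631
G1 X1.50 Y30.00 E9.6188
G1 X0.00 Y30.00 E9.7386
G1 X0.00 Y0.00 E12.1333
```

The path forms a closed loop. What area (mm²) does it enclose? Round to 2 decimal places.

Apply the shoelace formula to the sequence of (X, Y) vertices; enclosed area = 449.00 mm².

449.00 mm²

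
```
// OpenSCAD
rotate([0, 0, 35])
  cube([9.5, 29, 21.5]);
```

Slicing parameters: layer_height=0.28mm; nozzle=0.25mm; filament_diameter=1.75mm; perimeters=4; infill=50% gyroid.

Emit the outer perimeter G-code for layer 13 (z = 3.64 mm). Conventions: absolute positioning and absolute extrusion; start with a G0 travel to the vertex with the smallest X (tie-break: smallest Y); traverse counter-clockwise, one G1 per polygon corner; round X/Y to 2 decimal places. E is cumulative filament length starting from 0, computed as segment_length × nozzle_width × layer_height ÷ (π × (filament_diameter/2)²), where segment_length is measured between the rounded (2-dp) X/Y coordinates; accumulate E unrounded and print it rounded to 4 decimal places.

G0 X-16.63 Y23.76 Z3.64
G1 X0.00 Y0.00 E0.8440
G1 X7.78 Y5.45 E1.1205
G1 X-8.85 Y29.20 E1.9643
G1 X-16.63 Y23.76 E2.2405

At z = 3.64 mm: the cube is present — its section is the full 9.5×29 rectangle; (whole slice rotated 35° about Z — lengths, areas and connectivity unchanged). The outline is a single polygon with 4 vertices. Extrusion per mm of travel: 0.25 × 0.28 / (π × 0.875²) = 0.029103. Accumulating E over each segment gives final E = 2.2405.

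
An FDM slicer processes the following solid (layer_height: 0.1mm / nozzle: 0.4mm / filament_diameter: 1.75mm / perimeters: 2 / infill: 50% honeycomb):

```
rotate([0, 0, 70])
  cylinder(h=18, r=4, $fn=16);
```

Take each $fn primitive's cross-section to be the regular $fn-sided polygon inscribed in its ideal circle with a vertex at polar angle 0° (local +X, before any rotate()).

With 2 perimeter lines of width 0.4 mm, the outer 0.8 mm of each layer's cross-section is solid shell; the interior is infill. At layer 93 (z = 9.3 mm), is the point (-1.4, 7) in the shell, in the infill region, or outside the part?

outside

At z = 9.3 mm: the cylinder: section is a regular 16-gon, circumradius r=4; (whole slice rotated 70° about Z — lengths, areas and connectivity unchanged). Overall, the cross-section is a single solid region. Undo the 70° rotation: the query point maps to (6.099, 3.710) in the un-rotated model frame. The nearest boundary edge runs (3.70, 1.53)→(2.83, 2.83); distance from the point to it = 3.21 mm. The point is not inside any of the regions above, so it lies outside the cross-section (3.21 mm from the nearest boundary).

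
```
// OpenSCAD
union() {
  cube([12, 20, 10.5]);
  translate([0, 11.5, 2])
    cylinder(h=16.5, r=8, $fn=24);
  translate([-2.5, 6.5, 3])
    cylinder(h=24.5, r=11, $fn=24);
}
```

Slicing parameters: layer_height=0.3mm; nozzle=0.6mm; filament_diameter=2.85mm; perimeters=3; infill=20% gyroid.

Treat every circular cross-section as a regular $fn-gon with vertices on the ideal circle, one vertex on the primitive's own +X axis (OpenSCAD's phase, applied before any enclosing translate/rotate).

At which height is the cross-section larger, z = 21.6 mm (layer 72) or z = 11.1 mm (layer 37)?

Layer 72 (z = 21.6): the cube is not intersected at this z (z outside [0, 10.5]); the cylinder at (0, 11.5) is absent (z outside [2, 18.5]); the cylinder at (-2.5, 6.5): section is a regular 24-gon, circumradius r=11 (area = (24/2)·11.000²·sin(360°/24) = 375.81 mm²); Merging all regions: only the r=11 cylinder at (-2.5, 6.5) is present, so the union is just that shape — area = 375.81 mm². So its area = 375.81 mm². Layer 37 (z = 11.1): the cube is absent (z outside [0, 10.5]); the r=8 cylinder at (0, 11.5) gives a regular 24-gon of circumradius 8 (constant along its height) (area = (24/2)·8.000²·sin(360°/24) = 198.77 mm²); the r=11 cylinder at (-2.5, 6.5) contributes a regular 24-gon of circumradius 11 (area = (24/2)·11.000²·sin(360°/24) = 375.81 mm²); Taking the union: the regions partially overlap — summed areas 574.58 mm² minus the doubly-counted overlap 167.20 mm² gives 407.37 mm² — area = 407.37 mm². So its area = 407.37 mm². Layer 37 is larger (407.37 vs 375.81 mm²).

layer 37 (z = 11.1 mm)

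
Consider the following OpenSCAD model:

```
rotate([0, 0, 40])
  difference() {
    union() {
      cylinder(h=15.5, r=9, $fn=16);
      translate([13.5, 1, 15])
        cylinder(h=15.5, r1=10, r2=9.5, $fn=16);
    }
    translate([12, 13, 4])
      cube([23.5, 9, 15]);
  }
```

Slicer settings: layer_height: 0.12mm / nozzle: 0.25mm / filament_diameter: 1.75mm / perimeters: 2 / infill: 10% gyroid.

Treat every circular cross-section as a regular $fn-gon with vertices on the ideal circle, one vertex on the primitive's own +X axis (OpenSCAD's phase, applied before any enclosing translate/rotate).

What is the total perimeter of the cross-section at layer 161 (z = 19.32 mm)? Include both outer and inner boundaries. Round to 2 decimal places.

At z = 19.32 mm: the cylinder is absent (z outside [0, 15.5]); the cone at (13.5, 1): at t=0.279 of its height the radius interpolates to r₁+(r₂−r₁)t = 9.861, giving a regular 16-gon of that circumradius (perimeter = 2·16·9.861·sin(180°/16) = 61.56 mm); Combining (union): only the cone at (13.5, 1) is present, so the union is just that shape — boundary = 61.56 mm; the cube at (12, 13) does not reach this height (z outside [4, 19]); Taking the first minus the rest: none of the subtracted shapes is present at this height, so the result so far is unchanged — boundary = 61.56 mm; (rotated 40° about Z; rotation is an isometry so areas/perimeters/island counts are preserved). Overall, the cross-section is a single solid region. Total boundary length (outer) = 61.56 mm.

61.56 mm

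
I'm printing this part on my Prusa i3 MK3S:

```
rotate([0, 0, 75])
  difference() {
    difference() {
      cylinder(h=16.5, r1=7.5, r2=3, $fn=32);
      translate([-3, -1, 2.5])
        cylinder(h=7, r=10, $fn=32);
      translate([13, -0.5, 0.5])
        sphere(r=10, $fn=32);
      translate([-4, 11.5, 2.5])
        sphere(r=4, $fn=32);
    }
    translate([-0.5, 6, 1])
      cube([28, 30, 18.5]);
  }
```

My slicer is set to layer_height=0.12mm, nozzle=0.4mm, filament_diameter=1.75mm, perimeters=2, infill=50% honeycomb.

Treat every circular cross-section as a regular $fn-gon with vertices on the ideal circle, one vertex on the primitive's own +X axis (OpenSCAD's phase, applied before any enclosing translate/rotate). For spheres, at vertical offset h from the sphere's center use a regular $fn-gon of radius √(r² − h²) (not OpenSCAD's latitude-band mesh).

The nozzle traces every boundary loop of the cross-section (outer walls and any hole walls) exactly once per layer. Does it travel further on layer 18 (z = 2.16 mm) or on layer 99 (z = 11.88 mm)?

layer 18 (z = 2.16 mm)

Layer 18 (z = 2.16): the cone: at t=0.131 of its height the radius interpolates to r₁+(r₂−r₁)t = 6.911, giving a regular 32-gon of that circumradius (perimeter = 2·32·6.911·sin(180°/32) = 43.35 mm); the cylinder at (-3, -1) is absent (z outside [2.5, 9.5]); the r=10 sphere at (13, -0.5) contributes a regular 32-gon of circumradius √(10²−1.66²) = 9.861 (perimeter = 2·32·9.861·sin(180°/32) = 61.86 mm); the r=4 sphere at (-4, 11.5) slices to a regular 32-gon of circumradius 3.986 (√(r²−h²) with h=0.34 from center) (perimeter = 2·32·3.986·sin(180°/32) = 25.00 mm); After the difference (first − rest): starting from the cone, the r=10 sphere at (13, -0.5) partially overlaps it — only the 26.04 mm² overlap (of its 303.54 mm²) is removed, clipping the outline; the r=4 sphere at (-4, 11.5) misses the remaining region (no effect) — boundary = 42.57 mm; the 28×30 cube at (-0.5, 6) contributes its full rectangle (perimeter 116.00 mm); Taking the first minus the rest: starting from that combined region, the 28×30 cube at (-0.5, 6) partially overlaps it — only the 2.47 mm² overlap (of its 840.00 mm²) is removed, clipping the outline — boundary = 43.27 mm; (whole slice rotated 75° about Z — lengths, areas and connectivity unchanged). So its perimeter = 43.27 mm. Layer 99 (z = 11.88): the cone: at t=0.720 of its height the radius interpolates to r₁+(r₂−r₁)t = 4.260, giving a regular 32-gon of that circumradius (perimeter = 2·32·4.260·sin(180°/32) = 26.72 mm); the cylinder at (-3, -1) is not intersected at this z (z outside [2.5, 9.5]); the sphere at (13, -0.5) is absent (|z−center|=11.380 > r=10); the sphere at (-4, 11.5) does not reach this height (|z−center|=9.380 > r=4); Taking the first minus the rest: none of the subtracted shapes is present at this height, so the cone is unchanged — boundary = 26.72 mm; the cube at (-0.5, 6) is present — its section is the full 28×30 rectangle (perimeter 116.00 mm); Taking the first minus the rest: starting from the result so far, the 28×30 cube at (-0.5, 6) misses the remaining region (no effect) — boundary = 26.72 mm; (rotated 75° about Z; rotation is an isometry so areas/perimeters/island counts are preserved). So its perimeter = 26.72 mm. Layer 18 is larger (43.27 vs 26.72 mm).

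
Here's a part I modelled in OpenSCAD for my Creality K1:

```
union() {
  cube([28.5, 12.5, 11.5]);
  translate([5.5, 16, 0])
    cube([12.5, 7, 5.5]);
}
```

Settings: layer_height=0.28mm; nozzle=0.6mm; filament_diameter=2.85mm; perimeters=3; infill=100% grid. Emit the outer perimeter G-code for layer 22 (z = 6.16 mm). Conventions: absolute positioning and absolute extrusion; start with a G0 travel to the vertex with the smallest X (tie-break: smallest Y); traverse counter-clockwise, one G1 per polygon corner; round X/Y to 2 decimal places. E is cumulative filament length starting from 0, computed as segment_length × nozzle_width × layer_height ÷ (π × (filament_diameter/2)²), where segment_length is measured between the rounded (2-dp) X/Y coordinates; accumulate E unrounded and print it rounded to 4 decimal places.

G0 X0.00 Y0.00 Z6.16
G1 X28.50 Y0.00 E0.7505
G1 X28.50 Y12.50 E1.0797
G1 X0.00 Y12.50 E1.8303
G1 X0.00 Y0.00 E2.1595

At z = 6.16 mm: the cube is present — its section is the full 28.5×12.5 rectangle; the cube at (5.5, 16) is not intersected at this z (z outside [0, 5.5]); Merging all regions: only the 28.5×12.5 cube is present, so the union is just that shape — 1 connected region. The outline is a single polygon with 4 vertices. Extrusion per mm of travel: 0.6 × 0.28 / (π × 1.425²) = 0.026335. Accumulating E over each segment gives final E = 2.1595.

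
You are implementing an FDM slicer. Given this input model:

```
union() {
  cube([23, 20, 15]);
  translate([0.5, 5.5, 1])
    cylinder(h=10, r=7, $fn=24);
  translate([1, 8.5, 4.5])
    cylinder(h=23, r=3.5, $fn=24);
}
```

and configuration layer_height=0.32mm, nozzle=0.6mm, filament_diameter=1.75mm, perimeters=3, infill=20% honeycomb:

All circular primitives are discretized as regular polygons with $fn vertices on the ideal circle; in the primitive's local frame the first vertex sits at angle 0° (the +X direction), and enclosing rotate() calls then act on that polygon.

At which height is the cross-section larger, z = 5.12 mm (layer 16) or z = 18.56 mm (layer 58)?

Layer 16 (z = 5.12): the cube (footprint 23×20) is included at this height (area 460.00 mm²); the r=7 cylinder at (0.5, 5.5) contributes a regular 24-gon of circumradius 7 (area = (24/2)·7.000²·sin(360°/24) = 152.19 mm²); the r=3.5 cylinder at (1, 8.5) contributes a regular 24-gon of circumradius 3.5 (area = (24/2)·3.500²·sin(360°/24) = 38.05 mm²); Taking the union: the regions partially overlap — summed areas 650.23 mm² minus the doubly-counted overlap 116.13 mm² gives 534.11 mm² — area = 534.11 mm². So its area = 534.11 mm². Layer 58 (z = 18.56): the cube is absent (z outside [0, 15]); the cylinder at (0.5, 5.5) does not reach this height (z outside [1, 11]); the r=3.5 cylinder at (1, 8.5) gives a regular 24-gon of circumradius 3.5 (constant along its height) (area = (24/2)·3.500²·sin(360°/24) = 38.05 mm²); Combining (union): only the r=3.5 cylinder at (1, 8.5) is present, so the union is just that shape — area = 38.05 mm². So its area = 38.05 mm². Layer 16 is larger (534.11 vs 38.05 mm²).

layer 16 (z = 5.12 mm)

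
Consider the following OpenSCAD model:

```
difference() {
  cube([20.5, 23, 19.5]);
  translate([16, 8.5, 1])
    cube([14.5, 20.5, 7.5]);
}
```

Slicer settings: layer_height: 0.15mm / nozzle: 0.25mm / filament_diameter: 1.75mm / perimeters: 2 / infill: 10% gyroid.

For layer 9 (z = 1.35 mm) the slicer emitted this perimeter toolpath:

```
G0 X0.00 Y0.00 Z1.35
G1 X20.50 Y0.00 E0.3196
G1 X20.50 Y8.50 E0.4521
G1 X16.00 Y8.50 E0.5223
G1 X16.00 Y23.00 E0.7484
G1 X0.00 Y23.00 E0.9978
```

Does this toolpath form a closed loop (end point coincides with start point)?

Start point (G0): (0.00, 0.00). End point (last G1): the path does not return to the start — open.

no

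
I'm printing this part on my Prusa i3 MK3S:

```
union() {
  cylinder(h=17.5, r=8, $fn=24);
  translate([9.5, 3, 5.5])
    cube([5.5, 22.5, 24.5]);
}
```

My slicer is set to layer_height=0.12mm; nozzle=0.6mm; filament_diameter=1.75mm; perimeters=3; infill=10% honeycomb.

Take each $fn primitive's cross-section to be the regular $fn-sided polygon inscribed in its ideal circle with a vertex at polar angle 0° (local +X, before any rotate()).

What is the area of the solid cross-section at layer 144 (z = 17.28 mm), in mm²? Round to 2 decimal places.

322.52 mm²

At z = 17.28 mm: the r=8 cylinder gives a regular 24-gon of circumradius 8 (constant along its height) (area = (24/2)·8.000²·sin(360°/24) = 198.77 mm²); the cube at (9.5, 3) (footprint 5.5×22.5) is included at this height (area 123.75 mm²); Combining (union): the 2 present regions are separate (no shared area or edge), so areas and boundary lengths simply add and each stays a separate island — area = 322.52 mm². Overall, the cross-section has 2 separate islands. Net area = 322.52 mm².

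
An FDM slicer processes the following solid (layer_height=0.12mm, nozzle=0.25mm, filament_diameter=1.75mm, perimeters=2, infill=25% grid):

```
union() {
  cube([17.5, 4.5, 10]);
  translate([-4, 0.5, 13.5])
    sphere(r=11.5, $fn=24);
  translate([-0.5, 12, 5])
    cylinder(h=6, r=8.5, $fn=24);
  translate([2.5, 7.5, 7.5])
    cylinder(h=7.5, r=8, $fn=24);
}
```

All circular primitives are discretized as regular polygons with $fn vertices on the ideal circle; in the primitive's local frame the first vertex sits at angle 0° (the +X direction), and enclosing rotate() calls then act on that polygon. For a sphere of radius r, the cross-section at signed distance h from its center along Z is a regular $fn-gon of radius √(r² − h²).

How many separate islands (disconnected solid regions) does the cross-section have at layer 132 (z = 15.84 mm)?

At z = 15.84 mm: the cube does not reach this height (z outside [0, 10]); the r=11.5 sphere at (-4, 0.5) contributes a regular 24-gon of circumradius √(11.5²−2.34²) = 11.259; the cylinder at (-0.5, 12) is not intersected at this z (z outside [5, 11]); the cylinder at (2.5, 7.5) is not intersected at this z (z outside [7.5, 15]); Combining (union): only the r=11.5 sphere at (-4, 0.5) is present, so the union is just that shape — 1 connected region. Overall, the cross-section is a single solid region. Island count = 1.

1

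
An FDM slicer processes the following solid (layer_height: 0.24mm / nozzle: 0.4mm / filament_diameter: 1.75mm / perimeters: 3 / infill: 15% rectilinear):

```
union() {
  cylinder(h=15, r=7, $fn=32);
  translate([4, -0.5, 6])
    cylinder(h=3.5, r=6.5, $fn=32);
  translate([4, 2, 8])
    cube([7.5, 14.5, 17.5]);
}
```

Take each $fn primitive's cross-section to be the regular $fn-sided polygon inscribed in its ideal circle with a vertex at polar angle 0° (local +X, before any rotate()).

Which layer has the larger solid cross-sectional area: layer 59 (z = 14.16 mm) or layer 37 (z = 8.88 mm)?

Layer 59 (z = 14.16): the r=7 cylinder contributes a regular 32-gon of circumradius 7 (area = (32/2)·7.000²·sin(360°/32) = 152.95 mm²); the cylinder at (4, -0.5) is not intersected at this z (z outside [6, 9.5]); the 7.5×14.5 cube at (4, 2) contributes its full rectangle (area 108.75 mm²); Taking the union: the regions partially overlap — summed areas 261.70 mm² minus the doubly-counted overlap 6.18 mm² gives 255.52 mm² — area = 255.52 mm². So its area = 255.52 mm². Layer 37 (z = 8.88): the r=7 cylinder gives a regular 32-gon of circumradius 7 (constant along its height) (area = (32/2)·7.000²·sin(360°/32) = 152.95 mm²); the r=6.5 cylinder at (4, -0.5) gives a regular 32-gon of circumradius 6.5 (constant along its height) (area = (32/2)·6.500²·sin(360°/32) = 131.88 mm²); the cube at (4, 2) (footprint 7.5×14.5) is included at this height (area 108.75 mm²); Combining (union): the regions partially overlap — summed areas 393.58 mm² minus the doubly-counted overlap 105.74 mm² gives 287.84 mm² — area = 287.84 mm². So its area = 287.84 mm². Layer 37 is larger (287.84 vs 255.52 mm²).

layer 37 (z = 8.88 mm)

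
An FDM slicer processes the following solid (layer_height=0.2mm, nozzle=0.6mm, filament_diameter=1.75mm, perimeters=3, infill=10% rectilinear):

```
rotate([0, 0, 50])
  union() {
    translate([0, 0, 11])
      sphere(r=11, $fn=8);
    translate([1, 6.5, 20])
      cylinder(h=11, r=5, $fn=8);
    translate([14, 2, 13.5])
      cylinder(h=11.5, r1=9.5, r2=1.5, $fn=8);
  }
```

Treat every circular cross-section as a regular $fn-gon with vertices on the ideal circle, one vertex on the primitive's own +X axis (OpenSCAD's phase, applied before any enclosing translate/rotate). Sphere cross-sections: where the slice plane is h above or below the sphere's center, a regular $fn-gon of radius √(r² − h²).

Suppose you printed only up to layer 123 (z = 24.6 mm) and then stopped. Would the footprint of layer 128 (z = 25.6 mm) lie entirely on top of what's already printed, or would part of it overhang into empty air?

entirely on top

Compare the two slices. At z = 24.6: the sphere is not intersected at this z (|z−center|=13.600 > r=11); the r=5 cylinder at (1, 6.5) contributes a regular 8-gon of circumradius 5 (area = (8/2)·5.000²·sin(360°/8) = 70.71 mm²); the cone at (14, 2) (r1=9.5→r2=1.5) has section circumradius 1.778 here — a regular 8-gon (area = (8/2)·1.778²·sin(360°/8) = 8.94 mm²); Combining (union): the 2 present regions are separate (no shared area or edge), so areas and boundary lengths simply add and each stays a separate island — area = 79.65 mm²; (whole slice rotated 50° about Z — lengths, areas and connectivity unchanged). At z = 25.6: the sphere is not intersected at this z (|z−center|=14.600 > r=11); the cylinder at (1, 6.5): section is a regular 8-gon, circumradius r=5 (area = (8/2)·5.000²·sin(360°/8) = 70.71 mm²); the cone at (14, 2) does not reach this height (z outside [13.5, 25]); Merging all regions: only the r=5 cylinder at (1, 6.5) is present, so the union is just that shape — area = 70.71 mm²; (whole slice rotated 50° about Z — lengths, areas and connectivity unchanged). Checking containment: the cross-section at z = 25.6 is a subset of the cross-section at z = 24.6.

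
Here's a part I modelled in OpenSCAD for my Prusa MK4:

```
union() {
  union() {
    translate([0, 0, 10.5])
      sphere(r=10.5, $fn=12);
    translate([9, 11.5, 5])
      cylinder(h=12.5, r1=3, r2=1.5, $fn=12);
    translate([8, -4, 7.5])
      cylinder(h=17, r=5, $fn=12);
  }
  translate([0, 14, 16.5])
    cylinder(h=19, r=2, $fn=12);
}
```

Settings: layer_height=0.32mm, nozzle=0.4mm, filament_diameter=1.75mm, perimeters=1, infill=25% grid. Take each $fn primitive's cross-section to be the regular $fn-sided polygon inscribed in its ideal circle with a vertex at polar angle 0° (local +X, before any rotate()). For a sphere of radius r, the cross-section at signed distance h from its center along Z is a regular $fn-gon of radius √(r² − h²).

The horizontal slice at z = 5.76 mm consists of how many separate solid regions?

At z = 5.76 mm: the r=10.5 sphere slices to a regular 12-gon of circumradius 9.369 (√(r²−h²) with h=4.74 from center); the cone at (9, 11.5): at t=0.061 of its height the radius interpolates to r₁+(r₂−r₁)t = 2.909, giving a regular 12-gon of that circumradius; the cylinder at (8, -4) is absent (z outside [7.5, 24.5]); Combining (union): the 2 present regions are separate (no shared area or edge), so areas and boundary lengths simply add and each stays a separate island — 2 connected regions; the cylinder at (0, 14) does not reach this height (z outside [16.5, 35.5]); Merging all regions: only that combined region is present, so the union is just that shape — 2 connected regions. The result has 2 disconnected regions.

2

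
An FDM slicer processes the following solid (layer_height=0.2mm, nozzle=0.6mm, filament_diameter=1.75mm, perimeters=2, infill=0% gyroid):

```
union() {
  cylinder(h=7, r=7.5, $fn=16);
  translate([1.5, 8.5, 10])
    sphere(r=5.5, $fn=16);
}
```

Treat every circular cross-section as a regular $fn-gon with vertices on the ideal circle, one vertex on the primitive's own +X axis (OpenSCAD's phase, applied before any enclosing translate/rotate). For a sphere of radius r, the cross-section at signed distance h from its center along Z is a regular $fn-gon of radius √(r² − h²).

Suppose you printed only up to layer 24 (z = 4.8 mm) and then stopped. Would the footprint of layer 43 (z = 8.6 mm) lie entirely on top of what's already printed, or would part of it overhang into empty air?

Compare the two slices. At z = 4.8: the r=7.5 cylinder gives a regular 16-gon of circumradius 7.5 (constant along its height) (area = (16/2)·7.500²·sin(360°/16) = 172.21 mm²); the sphere at (1.5, 8.5): section is a regular 16-gon, circumradius = √(r²−h²) = √(5.5²−5.2²) = 1.792 (area = (16/2)·1.792²·sin(360°/16) = 9.83 mm²); Combining (union): the regions partially overlap — summed areas 182.03 mm² minus the doubly-counted overlap 0.84 mm² gives 181.20 mm² — area = 181.20 mm². At z = 8.6: the cylinder is absent (z outside [0, 7]); the r=5.5 sphere at (1.5, 8.5) slices to a regular 16-gon of circumradius 5.319 (√(r²−h²) with h=1.4 from center) (area = (16/2)·5.319²·sin(360°/16) = 86.61 mm²); Merging all regions: only the r=5.5 sphere at (1.5, 8.5) is present, so the union is just that shape — area = 86.61 mm². Checking containment: at z = 8.6 the cross-section extends beyond the z = 4.8 cross-section by about 52.41 mm².

part overhangs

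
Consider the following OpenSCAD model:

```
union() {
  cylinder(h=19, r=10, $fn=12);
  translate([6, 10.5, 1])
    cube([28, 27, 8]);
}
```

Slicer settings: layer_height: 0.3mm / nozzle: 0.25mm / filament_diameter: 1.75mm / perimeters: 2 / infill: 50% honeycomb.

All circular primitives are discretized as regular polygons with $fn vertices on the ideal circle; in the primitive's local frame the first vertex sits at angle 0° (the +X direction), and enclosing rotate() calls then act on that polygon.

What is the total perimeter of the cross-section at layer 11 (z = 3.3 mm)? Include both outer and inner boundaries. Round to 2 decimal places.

172.12 mm

At z = 3.3 mm: the cylinder: section is a regular 12-gon, circumradius r=10 (perimeter = 2·12·10.000·sin(180°/12) = 62.12 mm); the 28×27 cube at (6, 10.5) contributes its full rectangle (perimeter 110.00 mm); Combining (union): the 2 present regions are separate (no shared area or edge), so areas and boundary lengths simply add and each stays a separate island — boundary = 172.12 mm. Overall, the cross-section has 2 separate islands. Total boundary length (outer) = 172.12 mm.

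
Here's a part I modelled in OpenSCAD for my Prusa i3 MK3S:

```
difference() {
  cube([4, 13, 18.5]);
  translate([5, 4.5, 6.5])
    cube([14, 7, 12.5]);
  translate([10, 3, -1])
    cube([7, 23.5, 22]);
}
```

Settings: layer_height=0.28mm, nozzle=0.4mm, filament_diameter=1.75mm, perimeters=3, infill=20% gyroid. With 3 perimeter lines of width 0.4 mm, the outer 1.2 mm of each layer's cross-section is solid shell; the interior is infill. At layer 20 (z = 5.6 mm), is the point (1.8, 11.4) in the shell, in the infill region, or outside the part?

infill

At z = 5.6 mm: the cube (footprint 4×13) is included at this height; the cube at (5, 4.5) does not reach this height (z outside [6.5, 19]); the cube at (10, 3) (footprint 7×23.5) is included at this height; Taking the first minus the rest: starting from the 4×13 cube, the 7×23.5 cube at (10, 3) misses the remaining region (no effect) — 1 connected region. Overall, the cross-section is a single solid region. The nearest boundary edge runs (0.00, 13.00)→(4.00, 13.00); distance from the point to it = 1.60 mm. The point is inside the cross-section and 1.60 mm from the nearest boundary — more than the 1.2 mm shell width (3 × 0.4), so it's in the infill interior.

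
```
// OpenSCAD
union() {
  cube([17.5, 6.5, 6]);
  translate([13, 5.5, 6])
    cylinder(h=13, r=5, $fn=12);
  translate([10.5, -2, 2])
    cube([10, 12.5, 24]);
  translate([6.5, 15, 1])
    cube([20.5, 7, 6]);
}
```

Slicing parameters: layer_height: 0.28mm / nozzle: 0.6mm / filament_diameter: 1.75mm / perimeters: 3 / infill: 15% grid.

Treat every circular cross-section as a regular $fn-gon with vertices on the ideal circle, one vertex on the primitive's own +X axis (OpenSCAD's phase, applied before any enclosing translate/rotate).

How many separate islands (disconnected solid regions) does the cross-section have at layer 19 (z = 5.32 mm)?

2

At z = 5.32 mm: the cube is present — its section is the full 17.5×6.5 rectangle; the cylinder at (13, 5.5) is absent (z outside [6, 19]); the cube at (10.5, -2) is present — its section is the full 10×12.5 rectangle; the cube at (6.5, 15) is present — its section is the full 20.5×7 rectangle; Combining (union): the regions partially overlap (shared area 45.50 mm²), so overlapping operands fuse into one piece — 2 connected regions. Overall, the cross-section has 2 separate islands. Island count = 2.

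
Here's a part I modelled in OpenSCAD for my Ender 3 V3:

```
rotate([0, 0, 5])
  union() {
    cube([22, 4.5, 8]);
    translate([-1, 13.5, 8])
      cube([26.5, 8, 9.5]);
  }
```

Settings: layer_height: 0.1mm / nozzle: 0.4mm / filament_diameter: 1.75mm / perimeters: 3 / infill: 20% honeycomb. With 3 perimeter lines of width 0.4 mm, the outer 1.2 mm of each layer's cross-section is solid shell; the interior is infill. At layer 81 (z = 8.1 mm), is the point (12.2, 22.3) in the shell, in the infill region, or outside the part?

At z = 8.1 mm: the cube is not intersected at this z (z outside [0, 8]); the cube at (-1, 13.5) is present — its section is the full 26.5×8 rectangle; Combining (union): only the 26.5×8 cube at (-1, 13.5) is present, so the union is just that shape — 1 connected region; (whole slice rotated 5° about Z — lengths, areas and connectivity unchanged). Overall, the cross-section is a single solid region. Undo the 5° rotation: the query point maps to (14.097, 21.152) in the un-rotated model frame. The nearest boundary edge runs (25.50, 21.50)→(-1.00, 21.50); distance from the point to it = 0.35 mm. The point is inside the cross-section, 0.35 mm from the nearest boundary — within the 1.2 mm shell band (3 × 0.4).

shell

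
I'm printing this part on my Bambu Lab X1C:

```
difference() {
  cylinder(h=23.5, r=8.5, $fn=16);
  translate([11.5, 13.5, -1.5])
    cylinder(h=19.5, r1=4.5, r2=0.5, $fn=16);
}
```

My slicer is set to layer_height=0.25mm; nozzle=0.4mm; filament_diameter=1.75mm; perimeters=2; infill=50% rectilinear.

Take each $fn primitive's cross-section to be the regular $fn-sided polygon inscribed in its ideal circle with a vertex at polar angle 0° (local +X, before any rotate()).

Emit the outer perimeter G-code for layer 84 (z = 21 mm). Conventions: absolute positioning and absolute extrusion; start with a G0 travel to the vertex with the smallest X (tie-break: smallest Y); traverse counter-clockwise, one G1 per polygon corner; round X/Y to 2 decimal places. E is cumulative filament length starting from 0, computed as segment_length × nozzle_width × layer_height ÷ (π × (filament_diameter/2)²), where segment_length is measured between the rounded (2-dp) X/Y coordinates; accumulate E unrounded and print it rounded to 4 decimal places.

At z = 21 mm: the r=8.5 cylinder gives a regular 16-gon of circumradius 8.5 (constant along its height); the cone at (11.5, 13.5) does not reach this height (z outside [-1.5, 18]); Subtracting the remaining from the first: none of the subtracted shapes is present at this height, so the r=8.5 cylinder is unchanged — 1 connected region. The outline is a single polygon with 16 vertices. Extrusion per mm of travel: 0.4 × 0.25 / (π × 0.875²) = 0.041575. Accumulating E over each segment gives final E = 2.2056.

G0 X-8.50 Y0.00 Z21.00
G1 X-7.85 Y-3.25 E0.1378
G1 X-6.01 Y-6.01 E0.2757
G1 X-3.25 Y-7.85 E0.4136
G1 X0.00 Y-8.50 E0.5514
G1 X3.25 Y-7.85 E0.6892
G1 X6.01 Y-6.01 E0.8271
G1 X7.85 Y-3.25 E0.9650
G1 X8.50 Y0.00 E1.1028
G1 X7.85 Y3.25 E1.2406
G1 X6.01 Y6.01 E1.3785
G1 X3.25 Y7.85 E1.5164
G1 X0.00 Y8.50 E1.6542
G1 X-3.25 Y7.85 E1.7920
G1 X-6.01 Y6.01 E1.9299
G1 X-7.85 Y3.25 E2.0678
G1 X-8.50 Y0.00 E2.2056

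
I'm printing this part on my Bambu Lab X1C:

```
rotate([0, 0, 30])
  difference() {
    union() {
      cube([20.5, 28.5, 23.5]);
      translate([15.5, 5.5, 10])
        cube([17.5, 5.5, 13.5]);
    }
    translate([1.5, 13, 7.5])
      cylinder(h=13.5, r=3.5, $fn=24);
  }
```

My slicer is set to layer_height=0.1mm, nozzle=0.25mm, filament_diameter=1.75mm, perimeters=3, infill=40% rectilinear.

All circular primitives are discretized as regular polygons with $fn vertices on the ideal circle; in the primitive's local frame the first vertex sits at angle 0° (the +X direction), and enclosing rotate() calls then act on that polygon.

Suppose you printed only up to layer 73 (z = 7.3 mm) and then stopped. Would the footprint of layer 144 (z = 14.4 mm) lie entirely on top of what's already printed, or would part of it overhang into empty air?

Compare the two slices. At z = 7.3: the cube is present — its section is the full 20.5×28.5 rectangle (area 584.25 mm²); the cube at (15.5, 5.5) is not intersected at this z (z outside [10, 23.5]); Merging all regions: only the 20.5×28.5 cube is present, so the union is just that shape — area = 584.25 mm²; the cylinder at (1.5, 13) is not intersected at this z (z outside [7.5, 21]); Taking the first minus the rest: none of the subtracted shapes is present at this height, so that combined region is unchanged — area = 584.25 mm²; (rotated 30° about Z; rotation is an isometry so areas/perimeters/island counts are preserved). At z = 14.4: the 20.5×28.5 cube contributes its full rectangle (area 584.25 mm²); the cube at (15.5, 5.5) (footprint 17.5×5.5) is included at this height (area 96.25 mm²); Merging all regions: the regions partially overlap — summed areas 680.50 mm² minus the doubly-counted overlap 27.50 mm² gives 653.00 mm² — area = 653.00 mm²; the r=3.5 cylinder at (1.5, 13) gives a regular 24-gon of circumradius 3.5 (constant along its height) (area = (24/2)·3.500²·sin(360°/24) = 38.05 mm²); Taking the first minus the rest: starting from the result so far (653.00 mm²), the r=3.5 cylinder at (1.5, 13) partially overlaps it — only the 29.13 mm² overlap (of its 38.05 mm²) is removed, clipping the outline — area = 623.87 mm²; (whole slice rotated 30° about Z — lengths, areas and connectivity unchanged). Checking containment: at z = 14.4 the cross-section extends beyond the z = 7.3 cross-section by about 68.75 mm².

part overhangs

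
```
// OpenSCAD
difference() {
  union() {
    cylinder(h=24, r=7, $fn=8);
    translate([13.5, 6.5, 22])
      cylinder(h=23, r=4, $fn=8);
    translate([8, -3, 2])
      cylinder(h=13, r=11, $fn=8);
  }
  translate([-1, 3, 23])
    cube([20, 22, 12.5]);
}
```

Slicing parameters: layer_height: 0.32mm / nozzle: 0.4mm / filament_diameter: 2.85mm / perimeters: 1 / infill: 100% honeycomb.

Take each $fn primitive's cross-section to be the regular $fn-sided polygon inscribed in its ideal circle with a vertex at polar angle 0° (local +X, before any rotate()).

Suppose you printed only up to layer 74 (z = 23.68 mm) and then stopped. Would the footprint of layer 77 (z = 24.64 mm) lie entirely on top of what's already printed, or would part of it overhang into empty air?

entirely on top

Compare the two slices. At z = 23.68: the r=7 cylinder contributes a regular 8-gon of circumradius 7 (area = (8/2)·7.000²·sin(360°/8) = 138.59 mm²); the cylinder at (13.5, 6.5): section is a regular 8-gon, circumradius r=4 (area = (8/2)·4.000²·sin(360°/8) = 45.25 mm²); the cylinder at (8, -3) is not intersected at this z (z outside [2, 15]); Combining (union): the 2 present regions are separate (no shared area or edge), so areas and boundary lengths simply add and each stays a separate island — area = 183.85 mm²; the 20×22 cube at (-1, 3) contributes its full rectangle (area 440.00 mm²); After the difference (first − rest): starting from the result so far (183.85 mm²), the 20×22 cube at (-1, 3) partially overlaps it — only the 63.96 mm² overlap (of its 440.00 mm²) is removed, clipping the outline — area = 119.89 mm². At z = 24.64: the cylinder is not intersected at this z (z outside [0, 24]); the r=4 cylinder at (13.5, 6.5) gives a regular 8-gon of circumradius 4 (constant along its height) (area = (8/2)·4.000²·sin(360°/8) = 45.25 mm²); the cylinder at (8, -3) is absent (z outside [2, 15]); Taking the union: only the r=4 cylinder at (13.5, 6.5) is present, so the union is just that shape — area = 45.25 mm²; the cube at (-1, 3) is present — its section is the full 20×22 rectangle (area 440.00 mm²); After the difference (first − rest): starting from the result so far (45.25 mm²), the 20×22 cube at (-1, 3) partially overlaps it — only the 44.65 mm² overlap (of its 440.00 mm²) is removed, clipping the outline — area = 0.60 mm². Checking containment: the cross-section at z = 24.64 is a subset of the cross-section at z = 23.68.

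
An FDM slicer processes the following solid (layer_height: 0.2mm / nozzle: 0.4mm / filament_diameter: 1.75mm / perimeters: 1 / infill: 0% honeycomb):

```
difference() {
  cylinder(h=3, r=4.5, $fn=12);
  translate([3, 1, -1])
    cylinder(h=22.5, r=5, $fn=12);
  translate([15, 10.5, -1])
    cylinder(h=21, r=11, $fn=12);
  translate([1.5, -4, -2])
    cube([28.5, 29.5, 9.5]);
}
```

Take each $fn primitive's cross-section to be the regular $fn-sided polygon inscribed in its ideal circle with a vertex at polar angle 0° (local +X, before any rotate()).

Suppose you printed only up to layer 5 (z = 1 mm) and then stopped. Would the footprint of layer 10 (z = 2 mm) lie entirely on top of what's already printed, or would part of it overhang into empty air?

entirely on top

Compare the two slices. At z = 1: the r=4.5 cylinder contributes a regular 12-gon of circumradius 4.5 (area = (12/2)·4.500²·sin(360°/12) = 60.75 mm²); the cylinder at (3, 1): section is a regular 12-gon, circumradius r=5 (area = (12/2)·5.000²·sin(360°/12) = 75.00 mm²); the r=11 cylinder at (15, 10.5) contributes a regular 12-gon of circumradius 11 (area = (12/2)·11.000²·sin(360°/12) = 363.00 mm²); the 28.5×29.5 cube at (1.5, -4) contributes its full rectangle (area 840.75 mm²); Taking the first minus the rest: starting from the r=4.5 cylinder (60.75 mm²), the r=5 cylinder at (3, 1) partially overlaps it — only the 38.72 mm² overlap (of its 75.00 mm²) is removed, clipping the outline; the r=11 cylinder at (15, 10.5) misses the remaining region (no effect); the 28.5×29.5 cube at (1.5, -4) partially overlaps it — only the 0.21 mm² overlap (of its 840.75 mm²) is removed, clipping the outline — area = 21.82 mm². At z = 2: the r=4.5 cylinder gives a regular 12-gon of circumradius 4.5 (constant along its height) (area = (12/2)·4.500²·sin(360°/12) = 60.75 mm²); the cylinder at (3, 1): section is a regular 12-gon, circumradius r=5 (area = (12/2)·5.000²·sin(360°/12) = 75.00 mm²); the r=11 cylinder at (15, 10.5) gives a regular 12-gon of circumradius 11 (constant along its height) (area = (12/2)·11.000²·sin(360°/12) = 363.00 mm²); the 28.5×29.5 cube at (1.5, -4) contributes its full rectangle (area 840.75 mm²); After the difference (first − rest): starting from the r=4.5 cylinder (60.75 mm²), the r=5 cylinder at (3, 1) partially overlaps it — only the 38.72 mm² overlap (of its 75.00 mm²) is removed, clipping the outline; the r=11 cylinder at (15, 10.5) misses the remaining region (no effect); the 28.5×29.5 cube at (1.5, -4) partially overlaps it — only the 0.21 mm² overlap (of its 840.75 mm²) is removed, clipping the outline — area = 21.82 mm². Checking containment: the cross-section at z = 2 is a subset of the cross-section at z = 1.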